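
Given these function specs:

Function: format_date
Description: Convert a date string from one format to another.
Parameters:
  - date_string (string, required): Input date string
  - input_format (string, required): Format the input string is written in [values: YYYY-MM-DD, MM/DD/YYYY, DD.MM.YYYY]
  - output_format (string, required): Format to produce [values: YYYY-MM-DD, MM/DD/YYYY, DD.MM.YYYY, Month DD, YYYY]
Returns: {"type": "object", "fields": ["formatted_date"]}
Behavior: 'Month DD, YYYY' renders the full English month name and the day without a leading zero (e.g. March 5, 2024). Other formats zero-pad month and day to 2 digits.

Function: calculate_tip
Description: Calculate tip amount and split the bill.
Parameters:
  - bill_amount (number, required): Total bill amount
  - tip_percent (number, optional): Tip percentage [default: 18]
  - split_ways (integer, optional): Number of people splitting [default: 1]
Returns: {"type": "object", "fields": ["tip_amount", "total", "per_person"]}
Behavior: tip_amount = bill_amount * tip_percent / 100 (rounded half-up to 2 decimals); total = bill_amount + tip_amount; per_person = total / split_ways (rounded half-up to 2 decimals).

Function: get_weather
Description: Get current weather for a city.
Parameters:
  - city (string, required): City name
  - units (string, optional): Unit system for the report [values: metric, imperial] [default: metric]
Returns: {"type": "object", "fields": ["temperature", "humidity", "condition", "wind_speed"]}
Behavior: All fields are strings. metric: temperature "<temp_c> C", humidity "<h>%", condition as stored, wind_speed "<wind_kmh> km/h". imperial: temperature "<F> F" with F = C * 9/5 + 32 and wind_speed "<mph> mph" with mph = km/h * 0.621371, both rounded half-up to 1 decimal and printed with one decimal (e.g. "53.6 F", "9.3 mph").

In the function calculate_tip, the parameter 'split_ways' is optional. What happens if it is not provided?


The calculate_tip spec declares:
  - split_ways (integer, optional): Number of people splitting [default: 1]
It defaults to 1


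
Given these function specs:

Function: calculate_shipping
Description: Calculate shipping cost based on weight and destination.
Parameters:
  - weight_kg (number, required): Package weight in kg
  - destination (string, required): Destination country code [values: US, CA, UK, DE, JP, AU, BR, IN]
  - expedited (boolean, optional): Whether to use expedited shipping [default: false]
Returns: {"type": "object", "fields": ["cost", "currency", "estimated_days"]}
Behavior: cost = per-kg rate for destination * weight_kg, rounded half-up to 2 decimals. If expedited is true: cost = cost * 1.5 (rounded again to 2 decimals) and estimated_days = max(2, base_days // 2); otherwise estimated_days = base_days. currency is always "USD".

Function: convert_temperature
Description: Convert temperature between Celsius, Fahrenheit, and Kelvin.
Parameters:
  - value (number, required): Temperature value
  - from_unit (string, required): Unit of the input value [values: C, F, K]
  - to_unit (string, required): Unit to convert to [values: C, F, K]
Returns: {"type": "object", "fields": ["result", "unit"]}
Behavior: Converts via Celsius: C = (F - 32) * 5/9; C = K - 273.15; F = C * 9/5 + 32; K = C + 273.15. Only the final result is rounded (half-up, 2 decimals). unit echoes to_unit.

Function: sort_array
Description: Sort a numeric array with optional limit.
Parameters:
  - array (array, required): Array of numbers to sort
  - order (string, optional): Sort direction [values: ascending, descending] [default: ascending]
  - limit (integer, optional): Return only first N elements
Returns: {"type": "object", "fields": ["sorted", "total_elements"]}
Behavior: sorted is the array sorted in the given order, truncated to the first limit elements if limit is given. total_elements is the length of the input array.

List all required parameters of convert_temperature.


Parameters of convert_temperature and their required/optional flag:
  value: required
  from_unit: required
  to_unit: required
from_unit, to_unit, value


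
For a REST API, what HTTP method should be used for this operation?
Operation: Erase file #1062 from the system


GET = read, POST = create, PUT = update/replace, DELETE = remove
This operation is a removal.
DELETE


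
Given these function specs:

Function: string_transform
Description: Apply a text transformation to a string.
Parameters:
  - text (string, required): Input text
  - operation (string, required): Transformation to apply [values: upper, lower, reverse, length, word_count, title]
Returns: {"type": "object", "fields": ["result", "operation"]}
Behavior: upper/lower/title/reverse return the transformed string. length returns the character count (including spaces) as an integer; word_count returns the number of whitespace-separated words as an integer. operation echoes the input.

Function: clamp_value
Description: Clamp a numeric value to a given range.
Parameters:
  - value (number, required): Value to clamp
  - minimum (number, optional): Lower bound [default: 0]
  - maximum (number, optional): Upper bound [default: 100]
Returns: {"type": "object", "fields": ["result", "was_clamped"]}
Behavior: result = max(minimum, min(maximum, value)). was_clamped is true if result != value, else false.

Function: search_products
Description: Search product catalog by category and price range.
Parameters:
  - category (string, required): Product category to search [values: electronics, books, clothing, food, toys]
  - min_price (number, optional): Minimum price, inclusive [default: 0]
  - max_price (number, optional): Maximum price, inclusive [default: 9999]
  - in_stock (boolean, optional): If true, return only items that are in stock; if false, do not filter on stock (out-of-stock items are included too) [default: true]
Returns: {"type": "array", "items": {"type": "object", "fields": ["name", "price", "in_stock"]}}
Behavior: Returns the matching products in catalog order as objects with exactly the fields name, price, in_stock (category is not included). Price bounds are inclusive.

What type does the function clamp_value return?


The clamp_value spec declares Returns: {"type": "object", "fields": ["result", "was_clamped"]}
Type:
object


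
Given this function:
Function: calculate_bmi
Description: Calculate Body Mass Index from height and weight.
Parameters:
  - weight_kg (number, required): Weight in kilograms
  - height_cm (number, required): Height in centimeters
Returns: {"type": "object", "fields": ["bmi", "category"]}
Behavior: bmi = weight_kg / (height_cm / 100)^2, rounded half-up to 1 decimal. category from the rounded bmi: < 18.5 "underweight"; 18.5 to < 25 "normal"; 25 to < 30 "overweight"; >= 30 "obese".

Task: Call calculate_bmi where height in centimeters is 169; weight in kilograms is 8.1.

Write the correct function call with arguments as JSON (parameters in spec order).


Mapping each described value to its parameter name:
  'Height in centimeters' -> height_cm = 169
  'Weight in kilograms' -> weight_kg = 8.1
calculate_bmi({"weight_kg": 8.1, "height_cm": 169})


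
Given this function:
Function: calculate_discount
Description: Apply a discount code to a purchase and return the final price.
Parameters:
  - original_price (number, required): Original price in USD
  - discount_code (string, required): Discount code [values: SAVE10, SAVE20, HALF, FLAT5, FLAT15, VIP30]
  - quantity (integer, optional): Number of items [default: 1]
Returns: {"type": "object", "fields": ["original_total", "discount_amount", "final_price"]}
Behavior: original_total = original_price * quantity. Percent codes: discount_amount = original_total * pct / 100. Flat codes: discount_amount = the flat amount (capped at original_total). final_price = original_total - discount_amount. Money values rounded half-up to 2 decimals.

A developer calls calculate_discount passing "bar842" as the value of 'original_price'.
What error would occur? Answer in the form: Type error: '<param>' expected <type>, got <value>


Spec: 'original_price' is declared as number; "bar842" is a string.
Type error: 'original_price' expected number, got "bar842"


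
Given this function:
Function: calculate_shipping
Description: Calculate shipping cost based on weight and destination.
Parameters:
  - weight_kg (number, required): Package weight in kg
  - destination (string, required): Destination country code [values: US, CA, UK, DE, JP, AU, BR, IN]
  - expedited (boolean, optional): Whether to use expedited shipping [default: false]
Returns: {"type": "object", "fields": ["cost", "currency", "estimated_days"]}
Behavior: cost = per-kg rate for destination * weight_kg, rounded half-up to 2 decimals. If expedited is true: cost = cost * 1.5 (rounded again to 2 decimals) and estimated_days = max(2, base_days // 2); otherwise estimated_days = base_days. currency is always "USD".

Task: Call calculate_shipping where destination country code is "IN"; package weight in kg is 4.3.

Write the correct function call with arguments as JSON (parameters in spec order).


Mapping each described value to its parameter name:
  'Destination country code' -> destination = "IN"
  'Package weight in kg' -> weight_kg = 4.3
calculate_shipping({"weight_kg": 4.3, "destination": "IN"})


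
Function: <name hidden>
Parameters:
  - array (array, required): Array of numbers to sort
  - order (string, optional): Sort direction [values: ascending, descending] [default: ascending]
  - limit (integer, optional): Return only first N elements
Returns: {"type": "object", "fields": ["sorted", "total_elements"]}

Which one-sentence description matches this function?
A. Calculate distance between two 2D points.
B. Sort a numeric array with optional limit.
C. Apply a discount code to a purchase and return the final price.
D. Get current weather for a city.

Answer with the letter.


Parameters array, order, limit and return ["sorted", "total_elements"] fit: Sort a numeric array with optional limit.
B


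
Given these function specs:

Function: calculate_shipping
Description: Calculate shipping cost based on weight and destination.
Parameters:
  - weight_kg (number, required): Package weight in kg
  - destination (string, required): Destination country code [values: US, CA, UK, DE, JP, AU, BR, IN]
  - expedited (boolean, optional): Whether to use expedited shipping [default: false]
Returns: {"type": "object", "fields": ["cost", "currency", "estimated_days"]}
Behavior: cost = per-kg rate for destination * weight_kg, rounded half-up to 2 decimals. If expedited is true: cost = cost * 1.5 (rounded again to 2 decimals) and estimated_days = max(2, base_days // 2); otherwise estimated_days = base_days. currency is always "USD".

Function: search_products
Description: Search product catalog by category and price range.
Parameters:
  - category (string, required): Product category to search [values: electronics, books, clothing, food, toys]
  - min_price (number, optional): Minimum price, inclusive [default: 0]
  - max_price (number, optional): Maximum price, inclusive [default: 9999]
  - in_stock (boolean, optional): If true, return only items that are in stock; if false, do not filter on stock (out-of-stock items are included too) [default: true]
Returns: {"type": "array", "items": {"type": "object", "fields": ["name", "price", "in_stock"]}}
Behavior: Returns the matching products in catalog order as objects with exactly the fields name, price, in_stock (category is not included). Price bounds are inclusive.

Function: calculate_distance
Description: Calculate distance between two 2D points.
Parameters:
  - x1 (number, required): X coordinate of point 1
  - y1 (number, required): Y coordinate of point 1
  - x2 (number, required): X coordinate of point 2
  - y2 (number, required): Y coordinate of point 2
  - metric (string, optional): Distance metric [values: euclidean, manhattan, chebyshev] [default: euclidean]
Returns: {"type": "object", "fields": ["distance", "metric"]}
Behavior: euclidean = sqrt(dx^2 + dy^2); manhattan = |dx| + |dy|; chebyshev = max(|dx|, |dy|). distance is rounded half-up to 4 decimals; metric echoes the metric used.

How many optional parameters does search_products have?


Parameters of search_products: category (required), min_price (optional), max_price (optional), in_stock (optional)
Optional count:
3


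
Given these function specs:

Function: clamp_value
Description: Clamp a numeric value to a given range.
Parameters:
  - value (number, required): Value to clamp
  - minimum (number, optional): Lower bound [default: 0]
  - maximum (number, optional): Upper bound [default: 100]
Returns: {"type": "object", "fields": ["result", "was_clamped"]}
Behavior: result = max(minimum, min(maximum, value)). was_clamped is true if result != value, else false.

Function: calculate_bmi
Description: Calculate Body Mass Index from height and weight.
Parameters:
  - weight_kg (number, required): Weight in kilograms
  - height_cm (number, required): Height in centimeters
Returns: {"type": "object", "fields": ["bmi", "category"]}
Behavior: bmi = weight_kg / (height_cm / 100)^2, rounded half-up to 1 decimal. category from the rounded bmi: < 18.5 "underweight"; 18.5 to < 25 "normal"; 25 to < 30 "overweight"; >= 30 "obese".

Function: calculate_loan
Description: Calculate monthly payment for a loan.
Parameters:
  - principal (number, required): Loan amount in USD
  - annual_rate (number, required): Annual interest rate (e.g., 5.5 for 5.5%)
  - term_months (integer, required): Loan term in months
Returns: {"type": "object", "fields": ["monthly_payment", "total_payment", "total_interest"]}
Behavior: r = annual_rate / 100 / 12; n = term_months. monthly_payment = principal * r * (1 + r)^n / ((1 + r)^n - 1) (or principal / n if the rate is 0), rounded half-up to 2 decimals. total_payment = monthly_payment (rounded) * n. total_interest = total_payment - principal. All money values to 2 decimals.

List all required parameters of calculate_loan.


Parameters of calculate_loan and their required/optional flag:
  principal: required
  annual_rate: required
  term_months: required
annual_rate, principal, term_months


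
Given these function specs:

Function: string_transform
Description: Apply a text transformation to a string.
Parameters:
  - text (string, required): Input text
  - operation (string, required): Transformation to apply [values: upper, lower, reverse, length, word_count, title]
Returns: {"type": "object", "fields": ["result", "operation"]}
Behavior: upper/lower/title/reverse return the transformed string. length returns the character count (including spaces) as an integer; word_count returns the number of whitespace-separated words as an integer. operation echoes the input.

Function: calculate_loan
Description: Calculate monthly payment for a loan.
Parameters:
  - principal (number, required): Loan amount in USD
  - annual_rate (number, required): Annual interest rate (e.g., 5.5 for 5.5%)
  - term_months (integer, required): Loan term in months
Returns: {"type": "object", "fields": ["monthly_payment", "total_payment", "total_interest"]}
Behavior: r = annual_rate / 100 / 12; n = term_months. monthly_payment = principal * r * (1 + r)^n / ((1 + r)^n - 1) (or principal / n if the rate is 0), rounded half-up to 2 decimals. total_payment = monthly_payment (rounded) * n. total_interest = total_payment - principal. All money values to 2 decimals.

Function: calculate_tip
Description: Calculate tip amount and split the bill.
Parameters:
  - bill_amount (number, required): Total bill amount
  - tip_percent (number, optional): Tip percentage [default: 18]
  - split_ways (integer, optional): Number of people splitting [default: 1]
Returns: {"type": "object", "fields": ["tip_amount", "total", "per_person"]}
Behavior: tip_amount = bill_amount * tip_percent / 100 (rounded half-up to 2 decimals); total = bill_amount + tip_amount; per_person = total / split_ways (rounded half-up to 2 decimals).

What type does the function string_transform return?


The string_transform spec declares Returns: {"type": "object", "fields": ["result", "operation"]}
Type:
object


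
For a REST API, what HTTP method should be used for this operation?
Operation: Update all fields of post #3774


GET = read, POST = create, PUT = update/replace, DELETE = remove
This operation is an update/replace.
PUT


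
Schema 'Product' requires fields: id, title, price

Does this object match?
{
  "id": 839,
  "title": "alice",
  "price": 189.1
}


Checking required fields... All present.
Valid - all required fields present


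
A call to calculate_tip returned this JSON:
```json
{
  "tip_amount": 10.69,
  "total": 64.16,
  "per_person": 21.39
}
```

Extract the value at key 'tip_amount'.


10.69


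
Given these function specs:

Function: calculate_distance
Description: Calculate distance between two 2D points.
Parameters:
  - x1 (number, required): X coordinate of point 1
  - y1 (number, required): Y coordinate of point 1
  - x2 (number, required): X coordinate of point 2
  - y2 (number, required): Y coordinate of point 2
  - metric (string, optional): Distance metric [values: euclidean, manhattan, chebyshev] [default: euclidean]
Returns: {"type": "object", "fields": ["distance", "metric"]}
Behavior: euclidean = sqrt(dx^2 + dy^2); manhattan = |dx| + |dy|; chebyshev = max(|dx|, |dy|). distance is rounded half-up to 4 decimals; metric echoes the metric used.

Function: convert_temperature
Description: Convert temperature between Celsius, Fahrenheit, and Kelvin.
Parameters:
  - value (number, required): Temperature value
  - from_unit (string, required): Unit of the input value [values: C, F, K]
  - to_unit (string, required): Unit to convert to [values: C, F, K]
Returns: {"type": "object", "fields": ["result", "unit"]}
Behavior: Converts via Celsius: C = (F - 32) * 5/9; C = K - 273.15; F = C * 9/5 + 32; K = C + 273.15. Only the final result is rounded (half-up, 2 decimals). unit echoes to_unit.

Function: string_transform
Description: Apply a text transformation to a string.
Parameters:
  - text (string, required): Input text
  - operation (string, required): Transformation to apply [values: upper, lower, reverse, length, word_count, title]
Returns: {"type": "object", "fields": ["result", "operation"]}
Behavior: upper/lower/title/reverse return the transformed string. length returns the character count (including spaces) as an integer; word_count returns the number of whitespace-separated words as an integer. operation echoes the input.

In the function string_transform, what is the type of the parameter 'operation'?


The string_transform spec declares:
  - operation (string, required): Transformation to apply [values: upper, lower, reverse, length, word_count, title]
Type:
string


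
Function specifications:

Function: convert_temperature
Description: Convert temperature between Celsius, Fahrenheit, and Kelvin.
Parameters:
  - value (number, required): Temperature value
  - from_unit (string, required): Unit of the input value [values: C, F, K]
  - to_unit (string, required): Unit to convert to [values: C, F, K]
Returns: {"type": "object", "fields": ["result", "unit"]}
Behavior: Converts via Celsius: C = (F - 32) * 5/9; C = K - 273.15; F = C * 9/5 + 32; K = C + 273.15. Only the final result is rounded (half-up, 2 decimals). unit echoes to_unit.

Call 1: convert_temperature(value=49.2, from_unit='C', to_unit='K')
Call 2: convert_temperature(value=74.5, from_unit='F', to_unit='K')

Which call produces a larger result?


Call 1:
  Input already in C: 49.2
  To K: 49.2 + 273.15 = 322.35
  Round to 2 decimals: 322.35
  -> 322.35 K
Call 2:
  To C: (74.5 - 32) * 5/9 = 23.611111
  To K: 23.611111 + 273.15 = 296.761111
  Round to 2 decimals: 296.76
  -> 296.76 K
Call 1 (322.35 K)


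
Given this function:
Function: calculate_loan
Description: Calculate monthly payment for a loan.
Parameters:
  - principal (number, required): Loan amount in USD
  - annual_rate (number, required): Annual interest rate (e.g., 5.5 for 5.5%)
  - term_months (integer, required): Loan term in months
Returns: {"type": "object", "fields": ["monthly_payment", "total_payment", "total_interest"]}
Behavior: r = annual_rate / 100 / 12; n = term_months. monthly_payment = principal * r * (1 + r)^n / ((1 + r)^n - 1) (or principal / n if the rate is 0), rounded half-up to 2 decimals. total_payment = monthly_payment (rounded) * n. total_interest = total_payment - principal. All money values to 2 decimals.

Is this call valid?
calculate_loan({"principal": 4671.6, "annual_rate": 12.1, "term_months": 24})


Checking all required parameters present and types match... All valid.
Valid


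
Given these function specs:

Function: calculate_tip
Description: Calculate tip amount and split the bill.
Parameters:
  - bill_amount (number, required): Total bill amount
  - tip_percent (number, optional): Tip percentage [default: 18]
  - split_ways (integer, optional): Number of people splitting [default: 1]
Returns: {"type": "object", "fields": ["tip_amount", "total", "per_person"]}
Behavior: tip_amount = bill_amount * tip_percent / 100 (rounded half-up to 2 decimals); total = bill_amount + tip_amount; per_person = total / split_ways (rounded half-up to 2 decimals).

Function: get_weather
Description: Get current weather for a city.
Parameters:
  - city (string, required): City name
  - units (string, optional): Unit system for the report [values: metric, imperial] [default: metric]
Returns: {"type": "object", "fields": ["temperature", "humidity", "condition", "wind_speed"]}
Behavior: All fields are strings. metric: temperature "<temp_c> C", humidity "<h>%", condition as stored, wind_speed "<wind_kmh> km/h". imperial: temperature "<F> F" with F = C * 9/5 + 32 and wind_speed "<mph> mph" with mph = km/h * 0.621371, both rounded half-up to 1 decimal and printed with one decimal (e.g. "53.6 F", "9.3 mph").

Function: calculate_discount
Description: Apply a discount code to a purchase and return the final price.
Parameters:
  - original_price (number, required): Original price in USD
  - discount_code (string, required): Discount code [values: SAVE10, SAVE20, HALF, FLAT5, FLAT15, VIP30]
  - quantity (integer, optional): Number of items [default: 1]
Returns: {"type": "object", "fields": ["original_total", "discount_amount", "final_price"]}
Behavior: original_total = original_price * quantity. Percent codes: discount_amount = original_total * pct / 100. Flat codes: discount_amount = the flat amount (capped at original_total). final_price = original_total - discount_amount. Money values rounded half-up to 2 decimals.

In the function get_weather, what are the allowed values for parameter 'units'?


The get_weather spec declares:
  - units (string, optional): Unit system for the report [values: metric, imperial] [default: metric]
Allowed values:
metric, imperial


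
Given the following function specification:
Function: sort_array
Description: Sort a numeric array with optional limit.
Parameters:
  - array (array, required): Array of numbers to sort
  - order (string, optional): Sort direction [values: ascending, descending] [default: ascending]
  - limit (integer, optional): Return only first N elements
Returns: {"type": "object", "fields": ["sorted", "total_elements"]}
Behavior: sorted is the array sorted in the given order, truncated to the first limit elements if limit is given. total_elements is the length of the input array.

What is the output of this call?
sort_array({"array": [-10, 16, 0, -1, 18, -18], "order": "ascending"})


sorted ascending: [-18, -10, -1, 0, 16, 18]
total_elements = len(input) = 6
Output:
{"sorted": [-18, -10, -1, 0, 16, 18], "total_elements": 6}


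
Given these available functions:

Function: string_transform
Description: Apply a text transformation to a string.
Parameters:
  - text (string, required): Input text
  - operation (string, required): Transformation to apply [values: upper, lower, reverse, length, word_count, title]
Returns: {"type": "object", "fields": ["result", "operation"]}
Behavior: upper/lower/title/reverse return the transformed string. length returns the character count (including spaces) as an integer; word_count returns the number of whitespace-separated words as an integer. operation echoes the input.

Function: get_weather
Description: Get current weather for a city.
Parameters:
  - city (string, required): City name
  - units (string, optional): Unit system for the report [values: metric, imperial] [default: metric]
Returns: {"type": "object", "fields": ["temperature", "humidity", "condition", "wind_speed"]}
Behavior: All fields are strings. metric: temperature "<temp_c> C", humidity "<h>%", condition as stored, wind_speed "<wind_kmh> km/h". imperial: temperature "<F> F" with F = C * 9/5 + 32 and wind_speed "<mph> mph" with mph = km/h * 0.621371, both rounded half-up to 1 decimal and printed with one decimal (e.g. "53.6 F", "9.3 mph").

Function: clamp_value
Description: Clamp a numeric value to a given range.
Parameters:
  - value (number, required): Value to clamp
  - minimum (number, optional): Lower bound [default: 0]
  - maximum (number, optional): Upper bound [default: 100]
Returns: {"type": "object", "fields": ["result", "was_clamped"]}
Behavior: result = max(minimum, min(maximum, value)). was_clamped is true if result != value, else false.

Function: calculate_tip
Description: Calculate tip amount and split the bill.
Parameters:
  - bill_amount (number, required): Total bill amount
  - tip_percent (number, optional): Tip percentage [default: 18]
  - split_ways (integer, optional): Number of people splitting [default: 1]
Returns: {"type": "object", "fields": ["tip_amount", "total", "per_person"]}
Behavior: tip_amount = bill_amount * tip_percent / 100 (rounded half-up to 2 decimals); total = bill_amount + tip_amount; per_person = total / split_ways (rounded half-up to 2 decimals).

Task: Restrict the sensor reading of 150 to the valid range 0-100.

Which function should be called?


The task needs a function whose description is: Clamp a numeric value to a given range.
clamp_value


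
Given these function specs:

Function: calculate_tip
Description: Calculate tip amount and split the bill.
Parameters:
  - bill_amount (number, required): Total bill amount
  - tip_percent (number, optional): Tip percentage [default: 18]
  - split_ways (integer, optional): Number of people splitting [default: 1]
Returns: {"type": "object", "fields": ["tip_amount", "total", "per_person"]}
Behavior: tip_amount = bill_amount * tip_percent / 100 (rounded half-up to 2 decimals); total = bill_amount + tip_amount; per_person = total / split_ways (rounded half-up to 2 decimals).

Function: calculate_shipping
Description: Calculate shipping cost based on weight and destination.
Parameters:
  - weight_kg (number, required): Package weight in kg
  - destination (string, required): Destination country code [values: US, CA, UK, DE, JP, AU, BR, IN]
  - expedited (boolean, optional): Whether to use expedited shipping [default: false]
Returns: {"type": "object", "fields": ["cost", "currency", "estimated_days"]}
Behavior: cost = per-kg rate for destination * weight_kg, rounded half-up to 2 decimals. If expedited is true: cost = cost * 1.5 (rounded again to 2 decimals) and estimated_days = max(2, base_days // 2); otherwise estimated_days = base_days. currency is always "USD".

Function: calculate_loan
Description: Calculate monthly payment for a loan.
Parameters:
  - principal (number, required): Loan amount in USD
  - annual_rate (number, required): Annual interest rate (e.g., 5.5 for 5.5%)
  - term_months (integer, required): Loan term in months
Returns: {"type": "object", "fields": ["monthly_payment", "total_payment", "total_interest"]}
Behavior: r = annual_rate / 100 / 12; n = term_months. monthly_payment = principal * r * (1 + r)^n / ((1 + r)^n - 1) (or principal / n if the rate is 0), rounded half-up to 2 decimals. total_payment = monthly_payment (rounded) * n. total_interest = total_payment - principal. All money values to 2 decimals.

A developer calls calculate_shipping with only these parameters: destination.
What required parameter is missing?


Required parameters: weight_kg, destination
Provided: destination
Missing: weight_kg
weight_kg


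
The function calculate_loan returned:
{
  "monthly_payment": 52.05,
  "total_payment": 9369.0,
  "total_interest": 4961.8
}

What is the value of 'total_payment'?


9369.0


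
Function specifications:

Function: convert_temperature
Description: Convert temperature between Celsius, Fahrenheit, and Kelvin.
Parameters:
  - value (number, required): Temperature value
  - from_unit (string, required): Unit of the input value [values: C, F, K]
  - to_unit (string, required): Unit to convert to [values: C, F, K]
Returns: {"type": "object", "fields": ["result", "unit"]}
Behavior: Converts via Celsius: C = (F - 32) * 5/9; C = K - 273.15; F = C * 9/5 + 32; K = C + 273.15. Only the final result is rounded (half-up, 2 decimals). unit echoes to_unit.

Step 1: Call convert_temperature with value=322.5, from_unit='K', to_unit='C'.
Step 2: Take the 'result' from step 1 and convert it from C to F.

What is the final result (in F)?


Step 1: convert_temperature(value=322.5, from_unit=K, to_unit=C)
  To C: 322.5 - 273.15 = 49.35
  Target is C: 49.35
  Round to 2 decimals: 49.35
  -> result = 49.35 C
Step 2: convert_temperature(value=49.35, from_unit=C, to_unit=F)
  Input already in C: 49.35
  To F: 49.35 * 9/5 + 32 = 120.83
  Round to 2 decimals: 120.83
  -> result = 120.83 F
120.83 F


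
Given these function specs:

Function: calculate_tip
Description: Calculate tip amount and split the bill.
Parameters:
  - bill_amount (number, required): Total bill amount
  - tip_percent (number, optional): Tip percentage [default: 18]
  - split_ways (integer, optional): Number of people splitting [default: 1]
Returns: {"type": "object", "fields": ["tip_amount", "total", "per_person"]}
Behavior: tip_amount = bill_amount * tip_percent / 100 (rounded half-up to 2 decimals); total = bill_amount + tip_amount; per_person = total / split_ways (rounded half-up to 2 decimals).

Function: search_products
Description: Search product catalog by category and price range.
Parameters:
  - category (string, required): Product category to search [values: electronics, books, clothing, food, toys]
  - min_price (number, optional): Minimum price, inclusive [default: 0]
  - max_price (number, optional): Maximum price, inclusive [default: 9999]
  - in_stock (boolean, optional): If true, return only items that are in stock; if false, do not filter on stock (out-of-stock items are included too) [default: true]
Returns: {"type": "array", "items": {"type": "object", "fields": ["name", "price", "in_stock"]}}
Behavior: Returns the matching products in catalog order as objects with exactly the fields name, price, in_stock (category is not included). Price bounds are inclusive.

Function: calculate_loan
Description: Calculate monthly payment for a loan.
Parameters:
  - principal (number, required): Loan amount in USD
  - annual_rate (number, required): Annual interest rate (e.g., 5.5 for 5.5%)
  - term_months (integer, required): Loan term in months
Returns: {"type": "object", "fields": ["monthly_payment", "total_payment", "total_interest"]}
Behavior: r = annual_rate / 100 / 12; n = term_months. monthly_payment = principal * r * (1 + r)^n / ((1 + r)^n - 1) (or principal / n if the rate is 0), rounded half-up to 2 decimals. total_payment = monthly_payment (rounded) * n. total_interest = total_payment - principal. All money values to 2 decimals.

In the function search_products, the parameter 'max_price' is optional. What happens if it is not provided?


The search_products spec declares:
  - max_price (number, optional): Maximum price, inclusive [default: 9999]
It defaults to 9999


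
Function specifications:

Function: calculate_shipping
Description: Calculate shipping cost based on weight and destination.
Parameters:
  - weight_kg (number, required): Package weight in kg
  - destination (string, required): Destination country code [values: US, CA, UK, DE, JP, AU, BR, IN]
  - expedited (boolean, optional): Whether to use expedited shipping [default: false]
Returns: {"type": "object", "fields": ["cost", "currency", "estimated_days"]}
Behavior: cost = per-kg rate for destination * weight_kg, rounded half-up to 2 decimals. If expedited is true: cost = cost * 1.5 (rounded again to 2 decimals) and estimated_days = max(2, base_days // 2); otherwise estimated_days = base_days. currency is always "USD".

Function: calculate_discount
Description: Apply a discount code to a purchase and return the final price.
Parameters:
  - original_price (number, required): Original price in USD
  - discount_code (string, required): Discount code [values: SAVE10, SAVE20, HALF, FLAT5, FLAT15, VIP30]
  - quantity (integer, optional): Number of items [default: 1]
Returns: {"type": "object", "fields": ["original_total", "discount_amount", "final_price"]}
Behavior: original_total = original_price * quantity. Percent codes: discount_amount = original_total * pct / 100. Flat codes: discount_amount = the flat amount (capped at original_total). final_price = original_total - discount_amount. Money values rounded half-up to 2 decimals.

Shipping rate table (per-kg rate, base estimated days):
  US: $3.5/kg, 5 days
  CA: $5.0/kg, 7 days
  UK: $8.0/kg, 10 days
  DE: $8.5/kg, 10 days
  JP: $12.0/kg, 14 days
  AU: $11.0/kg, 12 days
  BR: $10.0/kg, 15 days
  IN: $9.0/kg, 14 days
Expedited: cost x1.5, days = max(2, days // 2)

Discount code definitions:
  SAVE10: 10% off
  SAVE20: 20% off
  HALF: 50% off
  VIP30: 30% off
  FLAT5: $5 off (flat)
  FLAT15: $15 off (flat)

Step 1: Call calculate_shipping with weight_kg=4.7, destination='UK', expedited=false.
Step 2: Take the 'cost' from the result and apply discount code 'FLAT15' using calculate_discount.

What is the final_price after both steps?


Step 1: calculate_shipping(weight_kg=4.7, destination=UK, expedited=false)
  Rate for UK: $8.0/kg, base 10 days
  cost = 8.0 * 4.7 = 37.6 -> 37.60
  expedited not set/false: estimated_days = 10
  -> cost = 37.60 USD
Step 2: calculate_discount(original_price=37.6, discount_code=FLAT15, quantity=1)
  original_total = 37.6 * 1 = 37.60
  FLAT15 = $15 flat: discount_amount = min(15.00, 37.60) = 15.00
  final_price = 37.60 - 15.00 = 22.60
  -> final_price = 22.60
$22.60


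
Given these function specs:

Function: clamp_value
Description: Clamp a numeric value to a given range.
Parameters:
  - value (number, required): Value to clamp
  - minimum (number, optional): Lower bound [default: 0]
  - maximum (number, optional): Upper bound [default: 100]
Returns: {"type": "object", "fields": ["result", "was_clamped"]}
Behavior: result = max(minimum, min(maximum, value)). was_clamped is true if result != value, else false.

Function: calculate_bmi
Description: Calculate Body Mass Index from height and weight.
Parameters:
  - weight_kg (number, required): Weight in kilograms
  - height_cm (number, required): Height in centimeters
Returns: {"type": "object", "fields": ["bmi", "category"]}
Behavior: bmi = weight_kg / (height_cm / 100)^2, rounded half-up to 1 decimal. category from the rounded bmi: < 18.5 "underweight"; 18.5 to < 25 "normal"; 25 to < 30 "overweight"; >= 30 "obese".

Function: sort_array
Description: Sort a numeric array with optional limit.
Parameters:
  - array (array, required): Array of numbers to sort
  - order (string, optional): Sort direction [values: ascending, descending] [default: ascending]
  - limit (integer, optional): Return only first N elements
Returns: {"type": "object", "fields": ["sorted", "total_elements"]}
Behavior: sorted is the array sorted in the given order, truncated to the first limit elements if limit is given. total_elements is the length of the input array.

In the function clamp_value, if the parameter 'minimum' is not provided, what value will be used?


The clamp_value spec declares:
  - minimum (number, optional): Lower bound [default: 0]
Default:
0


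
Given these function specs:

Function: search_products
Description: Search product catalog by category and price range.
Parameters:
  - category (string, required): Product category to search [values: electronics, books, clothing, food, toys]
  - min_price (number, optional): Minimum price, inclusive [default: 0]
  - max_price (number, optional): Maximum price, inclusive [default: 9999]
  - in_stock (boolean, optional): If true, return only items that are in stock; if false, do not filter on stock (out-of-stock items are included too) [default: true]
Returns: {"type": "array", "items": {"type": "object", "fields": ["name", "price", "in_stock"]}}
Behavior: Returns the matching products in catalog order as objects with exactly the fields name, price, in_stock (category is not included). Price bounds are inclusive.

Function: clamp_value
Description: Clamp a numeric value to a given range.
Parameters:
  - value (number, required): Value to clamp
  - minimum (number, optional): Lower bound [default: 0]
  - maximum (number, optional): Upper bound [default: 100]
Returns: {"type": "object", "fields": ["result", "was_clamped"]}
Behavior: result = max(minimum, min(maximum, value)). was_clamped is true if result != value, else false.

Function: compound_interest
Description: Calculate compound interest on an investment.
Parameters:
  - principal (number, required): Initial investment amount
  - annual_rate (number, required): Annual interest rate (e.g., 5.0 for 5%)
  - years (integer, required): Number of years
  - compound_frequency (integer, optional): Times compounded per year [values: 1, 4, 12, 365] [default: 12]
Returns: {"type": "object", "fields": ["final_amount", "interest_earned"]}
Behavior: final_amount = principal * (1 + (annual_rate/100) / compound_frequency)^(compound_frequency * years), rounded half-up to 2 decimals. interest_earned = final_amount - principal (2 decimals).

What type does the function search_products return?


The search_products spec declares Returns: {"type": "array", "items": {"type": "object", "fields": ["name", "price", "in_stock"]}}
Type:
array


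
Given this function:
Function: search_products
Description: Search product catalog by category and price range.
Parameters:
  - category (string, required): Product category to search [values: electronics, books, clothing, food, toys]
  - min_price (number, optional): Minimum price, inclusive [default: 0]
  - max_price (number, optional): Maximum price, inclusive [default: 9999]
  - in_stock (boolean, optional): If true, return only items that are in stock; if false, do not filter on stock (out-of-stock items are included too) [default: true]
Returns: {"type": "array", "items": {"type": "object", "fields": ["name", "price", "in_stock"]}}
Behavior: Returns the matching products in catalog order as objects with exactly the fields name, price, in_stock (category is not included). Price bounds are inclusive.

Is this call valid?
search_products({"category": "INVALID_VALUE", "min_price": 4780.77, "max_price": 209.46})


Checking parameter values...
Parameter 'category' has value 'INVALID_VALUE' not in allowed: electronics, books, clothing, food, toys
Invalid - 'category' must be one of electronics, books, clothing, food, toys


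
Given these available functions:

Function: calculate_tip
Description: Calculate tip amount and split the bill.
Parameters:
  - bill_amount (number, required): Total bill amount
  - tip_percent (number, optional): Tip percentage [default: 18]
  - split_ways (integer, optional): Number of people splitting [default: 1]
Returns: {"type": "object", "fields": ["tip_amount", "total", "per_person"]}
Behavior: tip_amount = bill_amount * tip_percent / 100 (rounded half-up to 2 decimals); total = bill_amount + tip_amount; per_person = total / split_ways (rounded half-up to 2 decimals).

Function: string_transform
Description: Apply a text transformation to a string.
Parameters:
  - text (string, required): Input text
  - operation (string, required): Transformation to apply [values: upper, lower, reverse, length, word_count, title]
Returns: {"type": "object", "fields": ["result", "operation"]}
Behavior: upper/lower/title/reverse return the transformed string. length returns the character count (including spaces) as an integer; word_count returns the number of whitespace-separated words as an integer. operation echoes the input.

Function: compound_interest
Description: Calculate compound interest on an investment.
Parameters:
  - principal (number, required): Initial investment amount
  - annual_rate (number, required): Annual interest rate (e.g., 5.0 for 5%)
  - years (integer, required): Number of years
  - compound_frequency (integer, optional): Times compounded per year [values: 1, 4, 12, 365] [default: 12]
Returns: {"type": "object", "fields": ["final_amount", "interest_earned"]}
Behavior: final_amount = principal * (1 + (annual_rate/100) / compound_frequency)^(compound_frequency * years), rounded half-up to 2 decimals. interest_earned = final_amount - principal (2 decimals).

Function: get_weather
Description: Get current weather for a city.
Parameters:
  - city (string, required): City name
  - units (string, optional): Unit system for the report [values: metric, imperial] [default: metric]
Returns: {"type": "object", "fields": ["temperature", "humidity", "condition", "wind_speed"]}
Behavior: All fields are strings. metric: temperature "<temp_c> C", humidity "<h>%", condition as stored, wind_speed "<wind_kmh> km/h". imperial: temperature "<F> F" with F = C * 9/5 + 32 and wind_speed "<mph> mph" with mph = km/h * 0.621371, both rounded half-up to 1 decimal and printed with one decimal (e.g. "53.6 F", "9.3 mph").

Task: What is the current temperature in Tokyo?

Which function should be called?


The task needs a function whose description is: Get current weather for a city.
get_weather
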